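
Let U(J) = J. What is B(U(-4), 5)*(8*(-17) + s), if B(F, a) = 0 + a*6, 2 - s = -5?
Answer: -3870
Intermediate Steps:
s = 7 (s = 2 - 1*(-5) = 2 + 5 = 7)
B(F, a) = 6*a (B(F, a) = 0 + 6*a = 6*a)
B(U(-4), 5)*(8*(-17) + s) = (6*5)*(8*(-17) + 7) = 30*(-136 + 7) = 30*(-129) = -3870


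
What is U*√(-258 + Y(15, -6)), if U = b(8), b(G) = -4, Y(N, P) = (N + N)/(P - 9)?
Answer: -8*I*√65 ≈ -64.498*I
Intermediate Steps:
Y(N, P) = 2*N/(-9 + P) (Y(N, P) = (2*N)/(-9 + P) = 2*N/(-9 + P))
U = -4
U*√(-258 + Y(15, -6)) = -4*√(-258 + 2*15/(-9 - 6)) = -4*√(-258 + 2*15/(-15)) = -4*√(-258 + 2*15*(-1/15)) = -4*√(-258 - 2) = -8*I*√65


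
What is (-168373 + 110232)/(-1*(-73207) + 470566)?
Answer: -58141/543773 ≈ -0.10692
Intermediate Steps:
(-168373 + 110232)/(-1*(-73207) + 470566) = -58141/(73207 + 470566) = -58141/543773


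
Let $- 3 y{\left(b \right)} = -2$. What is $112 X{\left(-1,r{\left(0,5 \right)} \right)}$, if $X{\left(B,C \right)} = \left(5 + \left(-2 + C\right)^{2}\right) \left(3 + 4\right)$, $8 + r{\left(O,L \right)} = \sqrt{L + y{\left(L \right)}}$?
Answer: $\frac{260288}{3} - \frac{15680 \sqrt{51}}{3} \approx 49437.0$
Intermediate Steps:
$y{\left(b \right)} = \frac{2}{3}$ ($y{\left(b \right)} = \left(- \frac{1}{3}\right) \left(-2\right) = \frac{2}{3}$)
$r{\left(O,L \right)} = -8 + \sqrt{\frac{2}{3} + L}$ ($r{\left(O,L \right)} = -8 + \sqrt{L + \frac{2}{3}} = -8 + \sqrt{\frac{2}{3} + L}$)
$X{\left(B,C \right)} = 35 + 7 \left(-2 + C\right)^{2}$ ($X{\left(B,C \right)} = \left(5 + \left(-2 + C\right)^{2}\right) 7 = 35 + 7 \left(-2 + C\right)^{2}$)
$112 X{\left(-1,r{\left(0,5 \right)} \right)} = 112 \left(35 + 7 \left(-2 - \left(8 - \frac{\sqrt{6 + 9 \cdot 5}}{3}\right)\right)^{2}\right) = 112 \left(35 + 7 \left(-2 - \left(8 - \frac{\sqrt{6 + 45}}{3}\right)\right)^{2}\right) = 112 \left(35 + 7 \left(-2 - \left(8 - \frac{\sqrt{51}}{3}\right)\right)^{2}\right) = 112 \left(35 + 7 \left(-10 + \frac{\sqrt{51}}{3}\right)^{2}\right) = 3920 + 784 \left(-10 + \frac{\sqrt{51}}{3}\right)^{2}$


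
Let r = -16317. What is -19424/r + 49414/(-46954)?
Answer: 52873129/383074209 ≈ 0.13802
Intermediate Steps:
-19424/r + 49414/(-46954) = -19424/(-16317) + 49414/(-46954) = -19424*(-1/16317) + 49414*(-1/46954) = 19424/16317 - 24707/23477 = 52873129/383074209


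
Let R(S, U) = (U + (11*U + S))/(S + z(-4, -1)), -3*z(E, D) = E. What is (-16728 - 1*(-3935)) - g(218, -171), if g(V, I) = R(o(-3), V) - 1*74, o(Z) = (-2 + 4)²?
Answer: -52841/4 ≈ -13210.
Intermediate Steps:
z(E, D) = -E/3
o(Z) = 4 (o(Z) = 2² = 4)
R(S, U) = (S + 12*U)/(4/3 + S) (R(S, U) = (U + (11*U + S))/(S - ⅓*(-4)) = (U + (S + 11*U))/(S + 4/3) = (S + 12*U)/(4/3 + S))
g(V, I) = -293/4 + 9*V/4 (g(V, I) = 3*(4 + 12*V)/(4 + 3*4) - 1*74 = 3*(4 + 12*V)/(4 + 12) - 74 = 3*(4 + 12*V)/16 - 74 = 3*(1/16)*(4 + 12*V) - 74 = (¾ + 9*V/4) - 74 = -293/4 + 9*V/4)
(-16728 - 1*(-3935)) - g(218, -171) = (-16728 - 1*(-3935)) - (-293/4 + (9/4)*218) = (-16728 + 3935) - (-293/4 + 981/2) = -12793 - 1*1669/4 = -12793 - 1669/4 = -52841/4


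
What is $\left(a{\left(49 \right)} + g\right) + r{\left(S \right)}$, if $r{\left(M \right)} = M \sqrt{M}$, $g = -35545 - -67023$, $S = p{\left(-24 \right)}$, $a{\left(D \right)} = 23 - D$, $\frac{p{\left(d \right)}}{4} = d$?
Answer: $31452 - 384 i \sqrt{6} \approx 31452.0 - 940.6 i$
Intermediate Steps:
$p{\left(d \right)} = 4 d$
$S = -96$ ($S = 4 \left(-24\right) = -96$)
$g = 31478$ ($g = -35545 + 67023 = 31478$)
$r{\left(M \right)} = M^{\frac{3}{2}}$
$\left(a{\left(49 \right)} + g\right) + r{\left(S \right)} = \left(\left(23 - 49\right) + 31478\right) + \left(-96\right)^{\frac{3}{2}} = \left(\left(23 - 49\right) + 31478\right) - 384 i \sqrt{6} = \left(-26 + 31478\right) - 384 i \sqrt{6} = 31452 - 384 i \sqrt{6}$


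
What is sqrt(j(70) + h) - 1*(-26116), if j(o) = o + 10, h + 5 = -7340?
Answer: 26116 + I*sqrt(7265) ≈ 26116.0 + 85.235*I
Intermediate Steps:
h = -7345 (h = -5 - 7340 = -7345)
j(o) = 10 + o
sqrt(j(70) + h) - 1*(-26116) = sqrt((10 + 70) - 7345) - 1*(-26116) = sqrt(80 - 7345) + 26116 = sqrt(-7265) + 26116 = I*sqrt(7265) + 26116 = 26116 + I*sqrt(7265)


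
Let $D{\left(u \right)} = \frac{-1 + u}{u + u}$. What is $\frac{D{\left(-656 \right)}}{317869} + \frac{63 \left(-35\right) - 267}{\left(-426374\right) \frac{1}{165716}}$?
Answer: $\frac{85421053648604787}{88908386515936} \approx 960.78$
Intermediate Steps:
$D{\left(u \right)} = \frac{-1 + u}{2 u}$
$\frac{D{\left(-656 \right)}}{317869} + \frac{63 \left(-35\right) - 267}{\left(-426374\right) \frac{1}{165716}} = \frac{\frac{1}{2} \frac{1}{-656} \left(-1 - 656\right)}{317869} + \frac{63 \left(-35\right) - 267}{\left(-426374\right) \frac{1}{165716}} = \frac{1}{2} \left(- \frac{1}{656}\right) \left(-657\right) \frac{1}{317869} + \frac{-2205 - 267}{\left(-426374\right) \frac{1}{165716}} = \frac{657}{1312} \cdot \frac{1}{317869} - \frac{2472}{- \frac{213187}{82858}} = \frac{657}{417044128} - - \frac{204824976}{213187} = \frac{657}{417044128} + \frac{204824976}{213187} = \frac{85421053648604787}{88908386515936}$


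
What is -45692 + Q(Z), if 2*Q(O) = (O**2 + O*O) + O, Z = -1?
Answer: -91383/2 ≈ -45692.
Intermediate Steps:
Q(O) = O**2 + O/2 (Q(O) = ((O**2 + O*O) + O)/2 = ((O**2 + O**2) + O)/2 = (2*O**2 + O)/2 = (O + 2*O**2)/2 = O**2 + O/2)
-45692 + Q(Z) = -45692 - (1/2 - 1) = -45692 - 1*(-1/2) = -45692 + 1/2 = -91383/2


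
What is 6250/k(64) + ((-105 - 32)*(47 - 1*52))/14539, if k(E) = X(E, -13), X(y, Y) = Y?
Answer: -90859845/189007 ≈ -480.72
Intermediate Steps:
k(E) = -13
6250/k(64) + ((-105 - 32)*(47 - 1*52))/14539 = 6250/(-13) + ((-105 - 32)*(47 - 1*52))/14539 = 6250*(-1/13) - 137*(47 - 52)*(1/14539) = -6250/13 - 137*(-5)*(1/14539) = -6250/13 + 685*(1/14539) = -6250/13 + 685/14539 = -90859845/189007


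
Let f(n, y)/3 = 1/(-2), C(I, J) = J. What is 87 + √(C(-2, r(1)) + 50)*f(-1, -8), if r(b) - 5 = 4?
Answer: 87 - 3*√59/2 ≈ 75.478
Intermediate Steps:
r(b) = 9 (r(b) = 5 + 4 = 9)
f(n, y) = -3/2 (f(n, y) = 3/(-2) = 3*(-½) = -3/2)
87 + √(C(-2, r(1)) + 50)*f(-1, -8) = 87 + √(9 + 50)*(-3/2) = 87 + √59*(-3/2) = 87 - 3*√59/2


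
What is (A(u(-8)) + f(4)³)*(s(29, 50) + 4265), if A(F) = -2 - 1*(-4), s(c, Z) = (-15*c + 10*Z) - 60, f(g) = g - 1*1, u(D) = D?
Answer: 123830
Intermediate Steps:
f(g) = -1 + g (f(g) = g - 1 = -1 + g)
s(c, Z) = -60 - 15*c + 10*Z
A(F) = 2 (A(F) = -2 + 4 = 2)
(A(u(-8)) + f(4)³)*(s(29, 50) + 4265) = (2 + (-1 + 4)³)*((-60 - 15*29 + 10*50) + 4265) = (2 + 3³)*((-60 - 435 + 500) + 4265) = (2 + 27)*(5 + 4265) = 29*4270 = 123830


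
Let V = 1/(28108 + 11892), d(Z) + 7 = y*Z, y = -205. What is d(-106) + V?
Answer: 868920001/40000 ≈ 21723.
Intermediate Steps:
d(Z) = -7 - 205*Z
V = 1/40000 ≈ 2.5000e-5
d(-106) + V = (-7 - 205*(-106)) + 1/40000 = (-7 + 21730) + 1/40000 = 21723 + 1/40000 = 868920001/40000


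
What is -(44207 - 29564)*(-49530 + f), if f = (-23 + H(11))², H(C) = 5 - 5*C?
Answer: 647235243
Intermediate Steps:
f = 5329 (f = (-23 + (5 - 5*11))² = (-23 + (5 - 55))² = (-23 - 50)² = (-73)² = 5329)
-(44207 - 29564)*(-49530 + f) = -(44207 - 29564)*(-49530 + 5329) = -14643*(-44201) = -1*(-647235243) = 647235243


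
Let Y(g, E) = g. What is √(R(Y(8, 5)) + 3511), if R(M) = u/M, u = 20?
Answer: √14054/2 ≈ 59.275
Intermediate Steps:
R(M) = 20/M
√(R(Y(8, 5)) + 3511) = √(20/8 + 3511) = √(20*(⅛) + 3511) = √(5/2 + 3511) = √(7027/2) = √14054/2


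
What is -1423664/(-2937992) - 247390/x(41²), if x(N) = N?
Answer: -90554582712/617345569 ≈ -146.68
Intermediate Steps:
-1423664/(-2937992) - 247390/x(41²) = -1423664/(-2937992) - 247390/(41²) = -1423664*(-1/2937992) - 247390/1681 = 177958/367249 - 247390*1/1681 = 177958/367249 - 247390/1681 = -90554582712/617345569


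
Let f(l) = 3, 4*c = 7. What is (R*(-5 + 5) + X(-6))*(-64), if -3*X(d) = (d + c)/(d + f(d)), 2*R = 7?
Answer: 272/9 ≈ 30.222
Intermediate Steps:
R = 7/2 (R = (1/2)*7 = 7/2 ≈ 3.5000)
c = 7/4 (c = (1/4)*7 = 7/4 ≈ 1.7500)
X(d) = -(7/4 + d)/(3*(3 + d)) (X(d) = -(d + 7/4)/(3*(d + 3)) = -(7/4 + d)/(3*(3 + d)))
(R*(-5 + 5) + X(-6))*(-64) = (7*(-5 + 5)/2 + (-7 - 4*(-6))/(12*(3 - 6)))*(-64) = ((7/2)*0 + (1/12)*(-7 + 24)/(-3))*(-64) = (0 + (1/12)*(-1/3)*17)*(-64) = (0 - 17/36)*(-64) = -17/36*(-64) = 272/9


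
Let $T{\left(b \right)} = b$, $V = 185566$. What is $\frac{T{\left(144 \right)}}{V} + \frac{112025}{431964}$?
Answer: $\frac{10425116983}{40078915812} \approx 0.26011$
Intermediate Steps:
$\frac{T{\left(144 \right)}}{V} + \frac{112025}{431964} = \frac{144}{185566} + \frac{112025}{431964} = 144 \cdot \frac{1}{185566} + 112025 \cdot \frac{1}{431964} = \frac{72}{92783} + \frac{112025}{431964} = \frac{10425116983}{40078915812}$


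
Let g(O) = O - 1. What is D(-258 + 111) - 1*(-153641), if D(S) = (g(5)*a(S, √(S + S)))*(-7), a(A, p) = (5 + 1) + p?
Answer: 153473 - 196*I*√6 ≈ 1.5347e+5 - 480.1*I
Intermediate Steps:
g(O) = -1 + O
a(A, p) = 6 + p
D(S) = -168 - 28*√2*√S (D(S) = ((-1 + 5)*(6 + √(S + S)))*(-7) = (4*(6 + √(2*S)))*(-7) = (4*(6 + √2*√S))*(-7) = (24 + 4*√2*√S)*(-7) = -168 - 28*√2*√S)
D(-258 + 111) - 1*(-153641) = (-168 - 28*√2*√(-258 + 111)) - 1*(-153641) = (-168 - 28*√2*√(-147)) + 153641 = (-168 - 28*√2*7*I*√3) + 153641 = (-168 - 196*I*√6) + 153641 = 153473 - 196*I*√6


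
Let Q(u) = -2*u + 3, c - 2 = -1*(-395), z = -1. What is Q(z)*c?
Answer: 1985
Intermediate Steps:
c = 397 (c = 2 - 1*(-395) = 2 + 395 = 397)
Q(u) = 3 - 2*u
Q(z)*c = (3 - 2*(-1))*397 = (3 + 2)*397 = 5*397 = 1985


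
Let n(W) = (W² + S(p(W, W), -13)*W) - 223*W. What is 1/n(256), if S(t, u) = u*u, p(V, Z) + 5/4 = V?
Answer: 1/51712 ≈ 1.9338e-5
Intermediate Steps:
p(V, Z) = -5/4 + V
S(t, u) = u²
n(W) = W² - 54*W (n(W) = (W² + (-13)²*W) - 223*W = (W² + 169*W) - 223*W = W² - 54*W)
1/n(256) = 1/(256*(-54 + 256)) = 1/(256*202) = 1/51712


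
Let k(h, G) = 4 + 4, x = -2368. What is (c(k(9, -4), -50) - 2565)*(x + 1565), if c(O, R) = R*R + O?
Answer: 45771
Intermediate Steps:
k(h, G) = 8
c(O, R) = O + R² (c(O, R) = R² + O = O + R²)
(c(k(9, -4), -50) - 2565)*(x + 1565) = ((8 + (-50)²) - 2565)*(-2368 + 1565) = ((8 + 2500) - 2565)*(-803) = (2508 - 2565)*(-803) = -57*(-803) = 45771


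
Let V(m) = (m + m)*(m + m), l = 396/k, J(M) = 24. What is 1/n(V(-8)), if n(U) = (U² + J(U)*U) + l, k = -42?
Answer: 7/501694 ≈ 1.3953e-5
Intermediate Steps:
l = -66/7 (l = 396/(-42) = 396*(-1/42) = -66/7 ≈ -9.4286)
V(m) = 4*m² (V(m) = (2*m)*(2*m) = 4*m²)
n(U) = -66/7 + U² + 24*U (n(U) = (U² + 24*U) - 66/7 = -66/7 + U² + 24*U)
1/n(V(-8)) = 1/(-66/7 + (4*(-8)²)² + 24*(4*(-8)²)) = 1/(-66/7 + (4*64)² + 24*(4*64)) = 1/(-66/7 + 256² + 24*256) = 1/(-66/7 + 65536 + 6144) = 1/(501694/7) = 7/501694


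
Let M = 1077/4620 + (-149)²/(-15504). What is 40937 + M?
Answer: 244347434579/5969040 ≈ 40936.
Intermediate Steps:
M = -7155901/5969040 (M = 1077*(1/4620) + 22201*(-1/15504) = 359/1540 - 22201/15504 = -7155901/5969040 ≈ -1.1988)
40937 + M = 40937 - 7155901/5969040 = 244347434579/5969040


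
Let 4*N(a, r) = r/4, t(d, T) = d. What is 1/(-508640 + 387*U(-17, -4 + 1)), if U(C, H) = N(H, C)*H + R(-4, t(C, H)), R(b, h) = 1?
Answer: -16/8112311 ≈ -1.9723e-6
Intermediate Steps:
N(a, r) = r/16 (N(a, r) = (r/4)/4 = r/16)
U(C, H) = 1 + C*H/16 (U(C, H) = (C/16)*H + 1 = C*H/16 + 1 = 1 + C*H/16)
1/(-508640 + 387*U(-17, -4 + 1)) = 1/(-508640 + 387*(1 + (1/16)*(-17)*(-4 + 1))) = 1/(-508640 + 387*(1 + (1/16)*(-17)*(-3))) = 1/(-508640 + 387*(1 + 51/16)) = 1/(-508640 + 387*(67/16)) = 1/(-508640 + 25929/16) = 1/(-8112311/16) = -16/8112311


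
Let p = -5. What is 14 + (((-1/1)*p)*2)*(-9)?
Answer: -76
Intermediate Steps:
14 + (((-1/1)*p)*2)*(-9) = 14 + ((-1/1*(-5))*2)*(-9) = 14 + ((-1*1*(-5))*2)*(-9) = 14 + (-1*(-5)*2)*(-9) = 14 + (5*2)*(-9) = 14 + 10*(-9) = 14 - 90 = -76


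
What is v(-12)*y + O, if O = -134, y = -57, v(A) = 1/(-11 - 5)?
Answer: -2087/16 ≈ -130.44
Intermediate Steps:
v(A) = -1/16 (v(A) = 1/(-16) = -1/16)
v(-12)*y + O = -1/16*(-57) - 134 = 57/16 - 134 = -2087/16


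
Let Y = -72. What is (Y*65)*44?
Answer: -205920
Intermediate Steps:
(Y*65)*44 = -72*65*44 = -4680*44 = -205920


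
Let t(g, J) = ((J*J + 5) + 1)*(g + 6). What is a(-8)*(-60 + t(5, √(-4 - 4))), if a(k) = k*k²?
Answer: 41984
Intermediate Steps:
a(k) = k³
t(g, J) = (6 + g)*(6 + J²) (t(g, J) = ((J² + 5) + 1)*(6 + g) = ((5 + J²) + 1)*(6 + g) = (6 + J²)*(6 + g) = (6 + g)*(6 + J²))
a(-8)*(-60 + t(5, √(-4 - 4))) = (-8)³*(-60 + (36 + 6*5 + 6*(√(-4 - 4))² + 5*(√(-4 - 4))²)) = -512*(-60 + (36 + 30 + 6*(√(-8))² + 5*(√(-8))²)) = -512*(-60 + (36 + 30 + 6*(2*I*√2)² + 5*(2*I*√2)²)) = -512*(-60 + (36 + 30 + 6*(-8) + 5*(-8))) = -512*(-60 + (36 + 30 - 48 - 40)) = -512*(-60 - 22) = -512*(-82) = 41984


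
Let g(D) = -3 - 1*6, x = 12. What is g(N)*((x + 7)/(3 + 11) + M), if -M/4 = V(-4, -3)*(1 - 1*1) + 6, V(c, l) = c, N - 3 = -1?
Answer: 2853/14 ≈ 203.79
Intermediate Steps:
N = 2 (N = 3 - 1 = 2)
M = -24 (M = -4*(-4*(1 - 1*1) + 6) = -4*(-4*(1 - 1) + 6) = -4*(-4*0 + 6) = -4*(0 + 6) = -4*6 = -24)
g(D) = -9 (g(D) = -3 - 6 = -9)
g(N)*((x + 7)/(3 + 11) + M) = -9*((12 + 7)/(3 + 11) - 24) = -9*(19/14 - 24) = -9*(-317/14) = 2853/14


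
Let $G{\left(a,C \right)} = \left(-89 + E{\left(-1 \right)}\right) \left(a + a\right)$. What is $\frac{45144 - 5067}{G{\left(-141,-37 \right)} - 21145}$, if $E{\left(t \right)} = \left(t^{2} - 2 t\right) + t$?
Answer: $\frac{40077}{3389} \approx 11.826$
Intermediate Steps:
$E{\left(t \right)} = t^{2} - t$
$G{\left(a,C \right)} = - 174 a$ ($G{\left(a,C \right)} = \left(-89 - \left(-1 - 1\right)\right) \left(a + a\right) = \left(-89 - -2\right) 2 a = \left(-89 + 2\right) 2 a = - 87 \cdot 2 a = - 174 a$)
$\frac{45144 - 5067}{G{\left(-141,-37 \right)} - 21145} = \frac{45144 - 5067}{\left(-174\right) \left(-141\right) - 21145} = \frac{40077}{24534 - 21145} = \frac{40077}{3389}$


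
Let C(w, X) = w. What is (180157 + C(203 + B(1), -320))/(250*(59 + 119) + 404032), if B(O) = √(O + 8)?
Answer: 180363/448532 ≈ 0.40212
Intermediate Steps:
B(O) = √(8 + O)
(180157 + C(203 + B(1), -320))/(250*(59 + 119) + 404032) = (180157 + (203 + √(8 + 1)))/(250*(59 + 119) + 404032) = (180157 + (203 + √9))/(250*178 + 404032) = (180157 + (203 + 3))/(44500 + 404032) = (180157 + 206)/448532 = 180363*(1/448532) = 180363/448532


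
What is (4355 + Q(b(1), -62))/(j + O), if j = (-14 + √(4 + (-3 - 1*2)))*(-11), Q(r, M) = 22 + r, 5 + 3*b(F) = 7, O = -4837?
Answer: -20500613/21930610 + 144463*I/65791830 ≈ -0.93479 + 0.0021958*I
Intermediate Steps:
b(F) = ⅔ (b(F) = -5/3 + (⅓)*7 = -5/3 + 7/3 = ⅔)
j = 154 - 11*I (j = (-14 + √(4 + (-3 - 2)))*(-11) = (-14 + √(4 - 5))*(-11) = (-14 + √(-1))*(-11) = (-14 + I)*(-11) = 154 - 11*I ≈ 154.0 - 11.0*I)
(4355 + Q(b(1), -62))/(j + O) = (4355 + (22 + ⅔))/((154 - 11*I) - 4837) = (4355 + 68/3)/(-4683 - 11*I) = 13133*((-4683 + 11*I)/21930610)/3 = 13133*(-4683 + 11*I)/65791830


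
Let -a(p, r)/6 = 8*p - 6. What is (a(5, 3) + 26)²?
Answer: 31684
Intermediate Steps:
a(p, r) = 36 - 48*p (a(p, r) = -6*(8*p - 6) = -6*(-6 + 8*p) = 36 - 48*p)
(a(5, 3) + 26)² = ((36 - 48*5) + 26)² = ((36 - 240) + 26)² = (-204 + 26)² = (-178)² = 31684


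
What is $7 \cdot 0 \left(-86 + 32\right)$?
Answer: $0$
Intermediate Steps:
$7 \cdot 0 \left(-86 + 32\right) = 0 \left(-54\right) = 0$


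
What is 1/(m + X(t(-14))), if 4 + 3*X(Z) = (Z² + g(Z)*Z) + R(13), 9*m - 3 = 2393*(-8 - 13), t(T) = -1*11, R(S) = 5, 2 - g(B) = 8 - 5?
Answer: -1/5539 ≈ -0.00018054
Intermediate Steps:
g(B) = -1 (g(B) = 2 - (8 - 5) = 2 - 1*3 = 2 - 3 = -1)
t(T) = -11
m = -16750/3 (m = ⅓ + (2393*(-8 - 13))/9 = ⅓ + (2393*(-21))/9 = ⅓ + (⅑)*(-50253) = ⅓ - 16751/3 = -16750/3 ≈ -5583.3)
X(Z) = ⅓ - Z/3 + Z²/3 (X(Z) = -4/3 + ((Z² - Z) + 5)/3 = -4/3 + (5 + Z² - Z)/3 = -4/3 + (5/3 - Z/3 + Z²/3) = ⅓ - Z/3 + Z²/3)
1/(m + X(t(-14))) = 1/(-16750/3 + (⅓ - ⅓*(-11) + (⅓)*(-11)²)) = 1/(-16750/3 + (⅓ + 11/3 + (⅓)*121)) = 1/(-16750/3 + (⅓ + 11/3 + 121/3)) = 1/(-16750/3 + 133/3) = 1/(-5539) = -1/5539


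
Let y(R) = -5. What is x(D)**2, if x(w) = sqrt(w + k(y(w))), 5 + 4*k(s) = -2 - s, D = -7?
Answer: -15/2 ≈ -7.5000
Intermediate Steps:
k(s) = -7/4 - s/4 (k(s) = -5/4 + (-2 - s)/4 = -5/4 + (-1/2 - s/4) = -7/4 - s/4)
x(w) = sqrt(-1/2 + w) (x(w) = sqrt(w + (-7/4 - 1/4*(-5))) = sqrt(w + (-7/4 + 5/4)) = sqrt(w - 1/2) = sqrt(-1/2 + w))
x(D)**2 = (sqrt(-2 + 4*(-7))/2)**2 = (sqrt(-2 - 28)/2)**2 = (sqrt(-30)/2)**2 = ((I*sqrt(30))/2)**2 = (I*sqrt(30)/2)**2 = -15/2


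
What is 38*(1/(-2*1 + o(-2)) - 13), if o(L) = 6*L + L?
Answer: -3971/8 ≈ -496.38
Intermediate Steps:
o(L) = 7*L
38*(1/(-2*1 + o(-2)) - 13) = 38*(1/(-2*1 + 7*(-2)) - 13) = 38*(1/(-2 - 14) - 13) = 38*(1/(-16) - 13) = 38*(-1/16 - 13) = 38*(-209/16) = -3971/8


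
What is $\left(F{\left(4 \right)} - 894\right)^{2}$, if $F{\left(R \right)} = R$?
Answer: $792100$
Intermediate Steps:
$\left(F{\left(4 \right)} - 894\right)^{2} = \left(4 - 894\right)^{2} = \left(-890\right)^{2} = 792100$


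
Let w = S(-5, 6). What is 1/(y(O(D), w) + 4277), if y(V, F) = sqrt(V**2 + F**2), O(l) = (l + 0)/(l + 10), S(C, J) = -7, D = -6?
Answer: 17108/73170711 - 2*sqrt(205)/73170711 ≈ 0.00023342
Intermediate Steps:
O(l) = l/(10 + l)
w = -7
y(V, F) = sqrt(F**2 + V**2)
1/(y(O(D), w) + 4277) = 1/(sqrt((-7)**2 + (-6/(10 - 6))**2) + 4277) = 1/(sqrt(49 + (-6/4)**2) + 4277) = 1/(sqrt(49 + (-6*1/4)**2) + 4277) = 1/(sqrt(49 + (-3/2)**2) + 4277) = 1/(sqrt(49 + 9/4) + 4277) = 1/(sqrt(205/4) + 4277) = 1/(sqrt(205)/2 + 4277) = 1/(4277 + sqrt(205)/2)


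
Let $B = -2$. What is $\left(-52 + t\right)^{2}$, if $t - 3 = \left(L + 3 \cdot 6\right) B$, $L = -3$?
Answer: $6241$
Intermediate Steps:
$t = -27$ ($t = 3 + \left(-3 + 3 \cdot 6\right) \left(-2\right) = 3 + \left(-3 + 18\right) \left(-2\right) = 3 + 15 \left(-2\right) = 3 - 30 = -27$)
$\left(-52 + t\right)^{2} = \left(-52 - 27\right)^{2} = \left(-79\right)^{2} = 6241$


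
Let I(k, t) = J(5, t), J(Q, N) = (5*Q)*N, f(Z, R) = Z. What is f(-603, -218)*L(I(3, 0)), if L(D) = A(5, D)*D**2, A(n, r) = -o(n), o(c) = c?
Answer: 0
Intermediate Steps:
J(Q, N) = 5*N*Q
A(n, r) = -n
I(k, t) = 25*t (I(k, t) = 5*t*5 = 25*t)
L(D) = -5*D**2 (L(D) = (-1*5)*D**2 = -5*D**2)
f(-603, -218)*L(I(3, 0)) = -(-3015)*(25*0)**2 = -(-3015)*0**2 = -(-3015)*0 = -603*0 = 0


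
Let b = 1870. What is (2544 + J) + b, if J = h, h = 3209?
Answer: 7623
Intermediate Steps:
J = 3209
(2544 + J) + b = (2544 + 3209) + 1870 = 5753 + 1870 = 7623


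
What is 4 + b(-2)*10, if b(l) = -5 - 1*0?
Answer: -46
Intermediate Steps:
b(l) = -5 (b(l) = -5 + 0 = -5)
4 + b(-2)*10 = 4 - 5*10 = 4 - 50 = -46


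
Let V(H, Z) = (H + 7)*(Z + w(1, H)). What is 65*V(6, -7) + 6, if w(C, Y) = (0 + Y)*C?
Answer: -839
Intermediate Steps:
w(C, Y) = C*Y (w(C, Y) = Y*C = C*Y)
V(H, Z) = (7 + H)*(H + Z) (V(H, Z) = (H + 7)*(Z + 1*H) = (7 + H)*(Z + H) = (7 + H)*(H + Z))
65*V(6, -7) + 6 = 65*(6² + 7*6 + 7*(-7) + 6*(-7)) + 6 = 65*(36 + 42 - 49 - 42) + 6 = 65*(-13) + 6 = -845 + 6 = -839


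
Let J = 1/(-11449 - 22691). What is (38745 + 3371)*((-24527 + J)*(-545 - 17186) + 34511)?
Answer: 156337357278134579/8535 ≈ 1.8317e+13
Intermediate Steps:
J = -1/34140 (J = 1/(-34140) = -1/34140 ≈ -2.9291e-5)
(38745 + 3371)*((-24527 + J)*(-545 - 17186) + 34511) = (38745 + 3371)*((-24527 - 1/34140)*(-545 - 17186) + 34511) = 42116*(-837351781/34140*(-17731) + 34511) = 42116*(14847084428911/34140 + 34511) = 42116*(14848262634451/34140) = 156337357278134579/8535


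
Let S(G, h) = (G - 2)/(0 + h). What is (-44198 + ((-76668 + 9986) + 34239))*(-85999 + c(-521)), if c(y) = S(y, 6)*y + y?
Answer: 6300835439/2 ≈ 3.1504e+9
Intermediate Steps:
S(G, h) = (-2 + G)/h
c(y) = y + y*(-1/3 + y/6) (c(y) = ((-2 + y)/6)*y + y = (-1/3 + y/6)*y + y = y*(-1/3 + y/6) + y = y + y*(-1/3 + y/6))
(-44198 + ((-76668 + 9986) + 34239))*(-85999 + c(-521)) = (-44198 + ((-76668 + 9986) + 34239))*(-85999 + (1/6)*(-521)*(4 - 521)) = (-44198 + (-66682 + 34239))*(-85999 + (1/6)*(-521)*(-517)) = (-44198 - 32443)*(-85999 + 269357/6) = -76641*(-246637/6) = 6300835439/2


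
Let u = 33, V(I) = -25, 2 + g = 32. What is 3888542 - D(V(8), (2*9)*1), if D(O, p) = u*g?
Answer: 3887552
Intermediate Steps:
g = 30 (g = -2 + 32 = 30)
D(O, p) = 990 (D(O, p) = 33*30 = 990)
3888542 - D(V(8), (2*9)*1) = 3888542 - 1*990 = 3888542 - 990 = 3887552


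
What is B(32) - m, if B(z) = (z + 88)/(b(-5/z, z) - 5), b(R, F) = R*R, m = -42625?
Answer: 43410299/1019 ≈ 42601.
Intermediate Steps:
b(R, F) = R²
B(z) = (88 + z)/(-5 + 25/z²) (B(z) = (z + 88)/((-5/z)² - 5) = (88 + z)/(25/z² - 5) = (88 + z)/(-5 + 25/z²))
B(32) - m = (⅕)*32²*(88 + 32)/(5 - 1*32²) - 1*(-42625) = (⅕)*1024*120/(5 - 1*1024) + 42625 = (⅕)*1024*120/(5 - 1024) + 42625 = (⅕)*1024*120/(-1019) + 42625 = (⅕)*1024*(-1/1019)*120 + 42625 = -24576/1019 + 42625 = 43410299/1019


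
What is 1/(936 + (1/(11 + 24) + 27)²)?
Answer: 1225/2041516 ≈ 0.00060004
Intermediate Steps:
1/(936 + (1/(11 + 24) + 27)²) = 1/(936 + (1/35 + 27)²) = 1/(936 + (946/35)²) = 1/(936 + 894916/1225) = 1/(2041516/1225) = 1225/2041516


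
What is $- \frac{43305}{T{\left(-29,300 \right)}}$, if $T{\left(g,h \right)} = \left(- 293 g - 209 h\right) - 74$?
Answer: $\frac{43305}{54277} \approx 0.79785$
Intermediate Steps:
$T{\left(g,h \right)} = -74 - 293 g - 209 h$
$- \frac{43305}{T{\left(-29,300 \right)}} = - \frac{43305}{-74 - -8497 - 62700} = - \frac{43305}{-74 + 8497 - 62700} = - \frac{43305}{-54277} = \left(-43305\right) \left(- \frac{1}{54277}\right) = \frac{43305}{54277}$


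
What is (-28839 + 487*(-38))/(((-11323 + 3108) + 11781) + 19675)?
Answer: -47345/23241 ≈ -2.0371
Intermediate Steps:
(-28839 + 487*(-38))/(((-11323 + 3108) + 11781) + 19675) = (-28839 - 18506)/((-8215 + 11781) + 19675) = -47345/(3566 + 19675) = -47345/23241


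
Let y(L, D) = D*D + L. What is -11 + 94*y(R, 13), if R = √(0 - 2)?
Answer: 15875 + 94*I*√2 ≈ 15875.0 + 132.94*I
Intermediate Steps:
R = I*√2 (R = √(-2) = I*√2 ≈ 1.4142*I)
y(L, D) = L + D² (y(L, D) = D² + L = L + D²)
-11 + 94*y(R, 13) = -11 + 94*(I*√2 + 13²) = -11 + 94*(I*√2 + 169) = -11 + 94*(169 + I*√2) = -11 + (15886 + 94*I*√2) = 15875 + 94*I*√2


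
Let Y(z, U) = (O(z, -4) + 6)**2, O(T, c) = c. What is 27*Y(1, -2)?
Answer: 108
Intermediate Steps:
Y(z, U) = 4 (Y(z, U) = (-4 + 6)**2 = 2**2 = 4)
27*Y(1, -2) = 27*4 = 108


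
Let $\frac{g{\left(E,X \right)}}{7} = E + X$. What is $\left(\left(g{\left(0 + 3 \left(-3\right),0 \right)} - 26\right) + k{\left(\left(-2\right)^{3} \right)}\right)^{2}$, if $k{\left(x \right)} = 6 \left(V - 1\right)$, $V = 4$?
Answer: $5041$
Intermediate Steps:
$k{\left(x \right)} = 18$ ($k{\left(x \right)} = 6 \left(4 - 1\right) = 6 \cdot 3 = 18$)
$g{\left(E,X \right)} = 7 E + 7 X$ ($g{\left(E,X \right)} = 7 \left(E + X\right) = 7 E + 7 X$)
$\left(\left(g{\left(0 + 3 \left(-3\right),0 \right)} - 26\right) + k{\left(\left(-2\right)^{3} \right)}\right)^{2} = \left(\left(\left(7 \left(0 + 3 \left(-3\right)\right) + 7 \cdot 0\right) - 26\right) + 18\right)^{2} = \left(\left(\left(7 \left(0 - 9\right) + 0\right) - 26\right) + 18\right)^{2} = \left(\left(\left(7 \left(-9\right) + 0\right) - 26\right) + 18\right)^{2} = \left(\left(\left(-63 + 0\right) - 26\right) + 18\right)^{2} = \left(\left(-63 - 26\right) + 18\right)^{2} = \left(-89 + 18\right)^{2} = \left(-71\right)^{2} = 5041$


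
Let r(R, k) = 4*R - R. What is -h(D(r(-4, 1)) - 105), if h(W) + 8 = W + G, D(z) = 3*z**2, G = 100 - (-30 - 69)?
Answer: -518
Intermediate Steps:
G = 199 (G = 100 - 1*(-99) = 100 + 99 = 199)
r(R, k) = 3*R
h(W) = 191 + W (h(W) = -8 + (W + 199) = -8 + (199 + W) = 191 + W)
-h(D(r(-4, 1)) - 105) = -(191 + (3*(3*(-4))**2 - 105)) = -(191 + (3*(-12)**2 - 105)) = -(191 + (3*144 - 105)) = -(191 + (432 - 105)) = -(191 + 327) = -1*518 = -518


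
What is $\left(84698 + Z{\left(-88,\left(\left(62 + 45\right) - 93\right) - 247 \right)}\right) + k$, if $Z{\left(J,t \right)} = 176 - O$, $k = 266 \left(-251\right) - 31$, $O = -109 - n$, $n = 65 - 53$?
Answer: $18198$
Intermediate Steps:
$n = 12$
$O = -121$ ($O = -109 - 12 = -121$)
$k = -66797$ ($k = -66766 - 31 = -66797$)
$Z{\left(J,t \right)} = 297$ ($Z{\left(J,t \right)} = 176 - -121 = 176 + 121 = 297$)
$\left(84698 + Z{\left(-88,\left(\left(62 + 45\right) - 93\right) - 247 \right)}\right) + k = \left(84698 + 297\right) - 66797 = 84995 - 66797 = 18198$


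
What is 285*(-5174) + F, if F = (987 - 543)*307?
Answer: -1338282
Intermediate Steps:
F = 136308 (F = 444*307 = 136308)
285*(-5174) + F = 285*(-5174) + 136308 = -1474590 + 136308 = -1338282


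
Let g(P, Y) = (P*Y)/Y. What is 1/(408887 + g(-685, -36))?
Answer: 1/408202 ≈ 2.4498e-6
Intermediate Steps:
g(P, Y) = P
1/(408887 + g(-685, -36)) = 1/(408887 - 685) = 1/408202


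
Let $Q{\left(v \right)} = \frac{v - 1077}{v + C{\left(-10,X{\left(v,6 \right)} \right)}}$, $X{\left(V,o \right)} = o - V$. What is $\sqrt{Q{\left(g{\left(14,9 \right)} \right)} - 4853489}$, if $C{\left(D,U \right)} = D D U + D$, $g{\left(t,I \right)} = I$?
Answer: $\frac{i \sqrt{439730635421}}{301} \approx 2203.1 i$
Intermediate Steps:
$C{\left(D,U \right)} = D + U D^{2}$ ($C{\left(D,U \right)} = D^{2} U + D = U D^{2} + D = D + U D^{2}$)
$Q{\left(v \right)} = \frac{-1077 + v}{590 - 99 v}$ ($Q{\left(v \right)} = \frac{v - 1077}{v - 10 \left(1 - 10 \left(6 - v\right)\right)} = \frac{-1077 + v}{v - 10 \left(1 + \left(-60 + 10 v\right)\right)} = \frac{-1077 + v}{v - 10 \left(-59 + 10 v\right)} = \frac{-1077 + v}{v - \left(-590 + 100 v\right)} = \frac{-1077 + v}{590 - 99 v}$)
$\sqrt{Q{\left(g{\left(14,9 \right)} \right)} - 4853489} = \sqrt{\frac{-1077 + 9}{590 - 891} - 4853489} = \sqrt{\frac{1}{590 - 891} \left(-1068\right) - 4853489} = \sqrt{\frac{1}{-301} \left(-1068\right) - 4853489} = \sqrt{\left(- \frac{1}{301}\right) \left(-1068\right) - 4853489} = \sqrt{\frac{1068}{301} - 4853489} = \sqrt{- \frac{1460899121}{301}} = \frac{i \sqrt{439730635421}}{301}$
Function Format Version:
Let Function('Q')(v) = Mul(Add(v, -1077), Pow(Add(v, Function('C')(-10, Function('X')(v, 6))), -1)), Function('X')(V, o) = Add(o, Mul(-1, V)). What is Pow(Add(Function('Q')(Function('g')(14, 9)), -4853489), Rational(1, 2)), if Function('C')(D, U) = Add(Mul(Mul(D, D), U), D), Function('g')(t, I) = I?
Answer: Mul(Rational(1, 301), I, Pow(439730635421, Rational(1, 2))) ≈ Mul(2203.1, I)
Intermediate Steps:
Function('C')(D, U) = Add(D, Mul(U, Pow(D, 2))) (Function('C')(D, U) = Add(Mul(Pow(D, 2), U), D) = Add(Mul(U, Pow(D, 2)), D) = Add(D, Mul(U, Pow(D, 2))))
Function('Q')(v) = Mul(Pow(Add(590, Mul(-99, v)), -1), Add(-1077, v)) (Function('Q')(v) = Mul(Add(v, -1077), Pow(Add(v, Mul(-10, Add(1, Mul(-10, Add(6, Mul(-1, v)))))), -1)) = Mul(Add(-1077, v), Pow(Add(v, Mul(-10, Add(1, Add(-60, Mul(10, v))))), -1)) = Mul(Add(-1077, v), Pow(Add(v, Mul(-10, Add(-59, Mul(10, v)))), -1)) = Mul(Add(-1077, v), Pow(Add(v, Add(590, Mul(-100, v))), -1)) = Mul(Add(-1077, v), Pow(Add(590, Mul(-99, v)), -1)) = Mul(Pow(Add(590, Mul(-99, v)), -1), Add(-1077, v)))
Pow(Add(Function('Q')(Function('g')(14, 9)), -4853489), Rational(1, 2)) = Pow(Add(Mul(Pow(Add(590, Mul(-99, 9)), -1), Add(-1077, 9)), -4853489), Rational(1, 2)) = Pow(Add(Mul(Pow(Add(590, -891), -1), -1068), -4853489), Rational(1, 2)) = Pow(Add(Mul(Pow(-301, -1), -1068), -4853489), Rational(1, 2)) = Pow(Add(Mul(Rational(-1, 301), -1068), -4853489), Rational(1, 2)) = Pow(Add(Rational(1068, 301), -4853489), Rational(1, 2)) = Pow(Rational(-1460899121, 301), Rational(1, 2)) = Mul(Rational(1, 301), I, Pow(439730635421, Rational(1, 2)))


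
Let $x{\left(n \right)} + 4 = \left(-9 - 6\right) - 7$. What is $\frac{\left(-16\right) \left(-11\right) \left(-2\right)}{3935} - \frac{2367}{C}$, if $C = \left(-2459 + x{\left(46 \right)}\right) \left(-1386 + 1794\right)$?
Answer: $- \frac{23171441}{265974520} \approx -0.087119$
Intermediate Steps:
$x{\left(n \right)} = -26$ ($x{\left(n \right)} = -4 - 22 = -26$)
$C = -1013880$ ($C = \left(-2459 - 26\right) \left(-1386 + 1794\right) = \left(-2485\right) 408 = -1013880$)
$\frac{\left(-16\right) \left(-11\right) \left(-2\right)}{3935} - \frac{2367}{C} = \frac{\left(-16\right) \left(-11\right) \left(-2\right)}{3935} - \frac{2367}{-1013880} = 176 \left(-2\right) \frac{1}{3935} - - \frac{789}{337960} = \left(-352\right) \frac{1}{3935} + \frac{789}{337960} = - \frac{352}{3935} + \frac{789}{337960} = - \frac{23171441}{265974520}$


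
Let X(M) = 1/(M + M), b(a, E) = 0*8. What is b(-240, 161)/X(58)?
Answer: 0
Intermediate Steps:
b(a, E) = 0
X(M) = 1/(2*M)
b(-240, 161)/X(58) = 0/(((½)/58)) = 0/(((½)*(1/58))) = 0/(1/116) = 0*116 = 0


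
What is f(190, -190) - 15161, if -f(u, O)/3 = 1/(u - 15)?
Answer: -2653178/175 ≈ -15161.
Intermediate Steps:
f(u, O) = -3/(-15 + u) (f(u, O) = -3/(u - 15) = -3/(-15 + u))
f(190, -190) - 15161 = -3/(-15 + 190) - 15161 = -3/175 - 15161 = -2653178/175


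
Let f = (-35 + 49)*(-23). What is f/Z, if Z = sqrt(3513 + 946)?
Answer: -46*sqrt(91)/91 ≈ -4.8221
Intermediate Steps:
Z = 7*sqrt(91) (Z = sqrt(4459) = 7*sqrt(91) ≈ 66.776)
f = -322 (f = 14*(-23) = -322)
f/Z = -322*sqrt(91)/637 = -46*sqrt(91)/91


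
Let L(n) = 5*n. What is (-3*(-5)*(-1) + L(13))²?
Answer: 2500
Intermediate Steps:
(-3*(-5)*(-1) + L(13))² = (-3*(-5)*(-1) + 5*13)² = (15*(-1) + 65)² = (-15 + 65)² = 50² = 2500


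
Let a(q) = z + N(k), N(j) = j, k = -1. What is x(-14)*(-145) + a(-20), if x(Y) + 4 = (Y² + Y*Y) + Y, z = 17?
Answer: -54214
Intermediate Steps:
a(q) = 16 (a(q) = 17 - 1 = 16)
x(Y) = -4 + Y + 2*Y² (x(Y) = -4 + ((Y² + Y*Y) + Y) = -4 + ((Y² + Y²) + Y) = -4 + (2*Y² + Y) = -4 + (Y + 2*Y²) = -4 + Y + 2*Y²)
x(-14)*(-145) + a(-20) = (-4 - 14 + 2*(-14)²)*(-145) + 16 = (-4 - 14 + 2*196)*(-145) + 16 = (-4 - 14 + 392)*(-145) + 16 = 374*(-145) + 16 = -54230 + 16 = -54214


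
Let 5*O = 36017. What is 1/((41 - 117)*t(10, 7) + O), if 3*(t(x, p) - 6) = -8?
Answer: 15/104251 ≈ 0.00014388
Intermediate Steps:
O = 36017/5 (O = (⅕)*36017 = 36017/5 ≈ 7203.4)
t(x, p) = 10/3 (t(x, p) = 6 + (⅓)*(-8) = 6 - 8/3 = 10/3)
1/((41 - 117)*t(10, 7) + O) = 1/((41 - 117)*(10/3) + 36017/5) = 1/(-76*10/3 + 36017/5) = 1/(-760/3 + 36017/5) = 1/(104251/15) = 15/104251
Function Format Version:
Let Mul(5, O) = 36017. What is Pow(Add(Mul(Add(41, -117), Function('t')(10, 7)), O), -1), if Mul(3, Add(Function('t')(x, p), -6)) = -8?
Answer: Rational(15, 104251) ≈ 0.00014388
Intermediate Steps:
O = Rational(36017, 5) (O = Mul(Rational(1, 5), 36017) = Rational(36017, 5) ≈ 7203.4)
Function('t')(x, p) = Rational(10, 3) (Function('t')(x, p) = Add(6, Mul(Rational(1, 3), -8)) = Add(6, Rational(-8, 3)) = Rational(10, 3))
Pow(Add(Mul(Add(41, -117), Function('t')(10, 7)), O), -1) = Pow(Add(Mul(Add(41, -117), Rational(10, 3)), Rational(36017, 5)), -1) = Pow(Add(Mul(-76, Rational(10, 3)), Rational(36017, 5)), -1) = Pow(Add(Rational(-760, 3), Rational(36017, 5)), -1) = Pow(Rational(104251, 15), -1) = Rational(15, 104251)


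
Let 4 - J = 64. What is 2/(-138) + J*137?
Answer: -567181/69 ≈ -8220.0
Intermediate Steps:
J = -60 (J = 4 - 1*64 = 4 - 64 = -60)
2/(-138) + J*137 = 2/(-138) - 60*137 = 2*(-1/138) - 8220 = -1/69 - 8220 = -567181/69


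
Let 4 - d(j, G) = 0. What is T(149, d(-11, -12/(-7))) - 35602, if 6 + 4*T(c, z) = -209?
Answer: -142623/4 ≈ -35656.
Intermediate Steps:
d(j, G) = 4 (d(j, G) = 4 - 1*0 = 4 + 0 = 4)
T(c, z) = -215/4 (T(c, z) = -3/2 + (¼)*(-209) = -3/2 - 209/4 = -215/4)
T(149, d(-11, -12/(-7))) - 35602 = -215/4 - 35602 = -142623/4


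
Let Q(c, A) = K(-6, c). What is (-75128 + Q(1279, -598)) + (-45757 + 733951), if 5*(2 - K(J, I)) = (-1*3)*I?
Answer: 3069177/5 ≈ 6.1384e+5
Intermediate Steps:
K(J, I) = 2 + 3*I/5 (K(J, I) = 2 - (-1*3)*I/5 = 2 - (-3)*I/5 = 2 + 3*I/5)
Q(c, A) = 2 + 3*c/5
(-75128 + Q(1279, -598)) + (-45757 + 733951) = (-75128 + (2 + (3/5)*1279)) + (-45757 + 733951) = (-75128 + (2 + 3837/5)) + 688194 = (-75128 + 3847/5) + 688194 = -371793/5 + 688194 = 3069177/5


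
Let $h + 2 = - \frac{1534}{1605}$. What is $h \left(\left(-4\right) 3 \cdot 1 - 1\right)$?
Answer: $\frac{61672}{1605} \approx 38.425$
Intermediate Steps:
$h = - \frac{4744}{1605}$ ($h = -2 - \frac{1534}{1605} = - \frac{4744}{1605} \approx -2.9558$)
$h \left(\left(-4\right) 3 \cdot 1 - 1\right) = - \frac{4744 \left(\left(-4\right) 3 \cdot 1 - 1\right)}{1605} = - \frac{4744 \left(\left(-12\right) 1 - 1\right)}{1605} = - \frac{4744 \left(-12 - 1\right)}{1605} = \left(- \frac{4744}{1605}\right) \left(-13\right) = \frac{61672}{1605}$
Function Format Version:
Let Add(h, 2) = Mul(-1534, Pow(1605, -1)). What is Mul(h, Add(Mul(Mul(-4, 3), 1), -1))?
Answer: Rational(61672, 1605) ≈ 38.425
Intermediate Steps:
h = Rational(-4744, 1605) (h = Add(-2, Mul(-1534, Pow(1605, -1))) = Add(-2, Mul(-1534, Rational(1, 1605))) = Add(-2, Rational(-1534, 1605)) = Rational(-4744, 1605) ≈ -2.9558)
Mul(h, Add(Mul(Mul(-4, 3), 1), -1)) = Mul(Rational(-4744, 1605), Add(Mul(Mul(-4, 3), 1), -1)) = Mul(Rational(-4744, 1605), Add(Mul(-12, 1), -1)) = Mul(Rational(-4744, 1605), Add(-12, -1)) = Mul(Rational(-4744, 1605), -13) = Rational(61672, 1605)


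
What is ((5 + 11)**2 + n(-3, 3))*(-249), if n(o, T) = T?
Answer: -64491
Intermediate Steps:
((5 + 11)**2 + n(-3, 3))*(-249) = ((5 + 11)**2 + 3)*(-249) = (16**2 + 3)*(-249) = (256 + 3)*(-249) = 259*(-249) = -64491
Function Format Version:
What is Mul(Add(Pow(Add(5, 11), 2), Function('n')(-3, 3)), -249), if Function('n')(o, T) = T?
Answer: -64491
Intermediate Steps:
Mul(Add(Pow(Add(5, 11), 2), Function('n')(-3, 3)), -249) = Mul(Add(Pow(Add(5, 11), 2), 3), -249) = Mul(Add(Pow(16, 2), 3), -249) = Mul(Add(256, 3), -249) = Mul(259, -249) = -64491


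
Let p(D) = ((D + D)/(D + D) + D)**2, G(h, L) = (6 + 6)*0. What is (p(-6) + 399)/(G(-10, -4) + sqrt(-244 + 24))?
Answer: -212*I*sqrt(55)/55 ≈ -28.586*I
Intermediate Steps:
G(h, L) = 0 (G(h, L) = 12*0 = 0)
p(D) = (1 + D)**2 (p(D) = ((2*D)/((2*D)) + D)**2 = ((2*D)*(1/(2*D)) + D)**2 = (1 + D)**2)
(p(-6) + 399)/(G(-10, -4) + sqrt(-244 + 24)) = ((1 - 6)**2 + 399)/(0 + sqrt(-244 + 24)) = ((-5)**2 + 399)/(0 + sqrt(-220)) = (25 + 399)/(0 + 2*I*sqrt(55)) = 424/((2*I*sqrt(55))) = 424*(-I*sqrt(55)/110) = -212*I*sqrt(55)/55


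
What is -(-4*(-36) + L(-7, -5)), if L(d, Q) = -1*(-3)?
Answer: -147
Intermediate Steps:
L(d, Q) = 3
-(-4*(-36) + L(-7, -5)) = -(-4*(-36) + 3) = -(144 + 3) = -1*147 = -147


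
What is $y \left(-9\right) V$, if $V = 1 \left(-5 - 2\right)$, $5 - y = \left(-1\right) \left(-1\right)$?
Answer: $252$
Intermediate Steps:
$y = 4$ ($y = 5 - \left(-1\right) \left(-1\right) = 5 - 1 = 4$)
$V = -7$ ($V = 1 \left(-7\right) = -7$)
$y \left(-9\right) V = 4 \left(-9\right) \left(-7\right) = \left(-36\right) \left(-7\right) = 252$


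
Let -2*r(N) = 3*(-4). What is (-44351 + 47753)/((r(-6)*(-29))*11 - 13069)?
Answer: -3402/14983 ≈ -0.22706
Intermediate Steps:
r(N) = 6 (r(N) = -3*(-4)/2 = -½*(-12) = 6)
(-44351 + 47753)/((r(-6)*(-29))*11 - 13069) = (-44351 + 47753)/((6*(-29))*11 - 13069) = 3402/(-174*11 - 13069) = 3402/(-1914 - 13069) = 3402/(-14983) = 3402*(-1/14983) = -3402/14983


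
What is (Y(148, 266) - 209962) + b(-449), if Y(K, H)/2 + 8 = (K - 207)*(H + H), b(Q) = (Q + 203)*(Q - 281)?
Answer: -93174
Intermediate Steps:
b(Q) = (-281 + Q)*(203 + Q) (b(Q) = (203 + Q)*(-281 + Q) = (-281 + Q)*(203 + Q))
Y(K, H) = -16 + 4*H*(-207 + K) (Y(K, H) = -16 + 2*((K - 207)*(H + H)) = -16 + 2*((-207 + K)*(2*H)) = -16 + 2*(2*H*(-207 + K)) = -16 + 4*H*(-207 + K))
(Y(148, 266) - 209962) + b(-449) = ((-16 - 828*266 + 4*266*148) - 209962) + (-57043 + (-449)**2 - 78*(-449)) = ((-16 - 220248 + 157472) - 209962) + (-57043 + 201601 + 35022) = (-62792 - 209962) + 179580 = -272754 + 179580 = -93174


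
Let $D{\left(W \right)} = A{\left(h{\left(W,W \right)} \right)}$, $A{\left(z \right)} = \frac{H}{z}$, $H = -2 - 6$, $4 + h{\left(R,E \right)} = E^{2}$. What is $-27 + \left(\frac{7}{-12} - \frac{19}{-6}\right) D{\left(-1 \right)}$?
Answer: $- \frac{181}{9} \approx -20.111$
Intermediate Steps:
$h{\left(R,E \right)} = -4 + E^{2}$
$H = -8$ ($H = -2 - 6 = -8$)
$A{\left(z \right)} = - \frac{8}{z}$
$D{\left(W \right)} = - \frac{8}{-4 + W^{2}}$
$-27 + \left(\frac{7}{-12} - \frac{19}{-6}\right) D{\left(-1 \right)} = -27 + \left(\frac{7}{-12} - \frac{19}{-6}\right) \left(- \frac{8}{-4 + \left(-1\right)^{2}}\right) = -27 + \left(7 \left(- \frac{1}{12}\right) - - \frac{19}{6}\right) \left(- \frac{8}{-4 + 1}\right) = -27 + \left(- \frac{7}{12} + \frac{19}{6}\right) \left(- \frac{8}{-3}\right) = -27 + \frac{31 \left(\left(-8\right) \left(- \frac{1}{3}\right)\right)}{12} = -27 + \frac{31}{12} \cdot \frac{8}{3} = -27 + \frac{62}{9} = - \frac{181}{9}$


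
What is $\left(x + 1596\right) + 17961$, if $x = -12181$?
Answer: $7376$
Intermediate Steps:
$\left(x + 1596\right) + 17961 = \left(-12181 + 1596\right) + 17961 = -10585 + 17961 = 7376$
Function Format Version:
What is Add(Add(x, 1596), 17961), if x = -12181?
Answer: 7376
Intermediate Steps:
Add(Add(x, 1596), 17961) = Add(Add(-12181, 1596), 17961) = Add(-10585, 17961) = 7376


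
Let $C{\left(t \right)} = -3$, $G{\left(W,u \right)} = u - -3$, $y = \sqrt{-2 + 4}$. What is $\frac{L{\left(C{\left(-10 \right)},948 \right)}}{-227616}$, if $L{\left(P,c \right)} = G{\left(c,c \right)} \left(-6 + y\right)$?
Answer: $\frac{951}{37936} - \frac{317 \sqrt{2}}{75872} \approx 0.01916$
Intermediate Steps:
$y = \sqrt{2} \approx 1.4142$
$G{\left(W,u \right)} = 3 + u$ ($G{\left(W,u \right)} = u + 3 = 3 + u$)
$L{\left(P,c \right)} = \left(-6 + \sqrt{2}\right) \left(3 + c\right)$ ($L{\left(P,c \right)} = \left(3 + c\right) \left(-6 + \sqrt{2}\right) = \left(-6 + \sqrt{2}\right) \left(3 + c\right)$)
$\frac{L{\left(C{\left(-10 \right)},948 \right)}}{-227616} = \frac{\left(-1\right) \left(3 + 948\right) \left(6 - \sqrt{2}\right)}{-227616} = \left(-1\right) 951 \left(6 - \sqrt{2}\right) \left(- \frac{1}{227616}\right) = \left(-5706 + 951 \sqrt{2}\right) \left(- \frac{1}{227616}\right) = \frac{951}{37936} - \frac{317 \sqrt{2}}{75872}$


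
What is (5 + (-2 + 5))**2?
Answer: 64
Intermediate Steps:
(5 + (-2 + 5))**2 = (5 + 3)**2 = 8**2 = 64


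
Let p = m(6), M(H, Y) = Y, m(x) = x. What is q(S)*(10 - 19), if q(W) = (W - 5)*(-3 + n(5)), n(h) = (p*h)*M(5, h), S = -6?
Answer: 14553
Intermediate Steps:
p = 6
n(h) = 6*h² (n(h) = (6*h)*h = 6*h²)
q(W) = -735 + 147*W (q(W) = (W - 5)*(-3 + 6*5²) = (-5 + W)*(-3 + 6*25) = (-5 + W)*(-3 + 150) = (-5 + W)*147 = -735 + 147*W)
q(S)*(10 - 19) = (-735 + 147*(-6))*(10 - 19) = (-735 - 882)*(-9) = -1617*(-9) = 14553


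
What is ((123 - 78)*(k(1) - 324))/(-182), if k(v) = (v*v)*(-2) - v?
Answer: 14715/182 ≈ 80.852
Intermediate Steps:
k(v) = -v - 2*v² (k(v) = v²*(-2) - v = -2*v² - v = -v - 2*v²)
((123 - 78)*(k(1) - 324))/(-182) = ((123 - 78)*(-1*1*(1 + 2*1) - 324))/(-182) = (45*(-1*1*(1 + 2) - 324))*(-1/182) = (45*(-1*1*3 - 324))*(-1/182) = (45*(-3 - 324))*(-1/182) = (45*(-327))*(-1/182) = -14715*(-1/182) = 14715/182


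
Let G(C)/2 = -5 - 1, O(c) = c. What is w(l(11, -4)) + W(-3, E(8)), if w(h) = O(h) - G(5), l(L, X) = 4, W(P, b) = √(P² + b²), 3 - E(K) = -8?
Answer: 16 + √130 ≈ 27.402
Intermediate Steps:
G(C) = -12 (G(C) = 2*(-5 - 1) = 2*(-6) = -12)
E(K) = 11 (E(K) = 3 - 1*(-8) = 3 + 8 = 11)
w(h) = 12 + h (w(h) = h - 1*(-12) = h + 12 = 12 + h)
w(l(11, -4)) + W(-3, E(8)) = (12 + 4) + √((-3)² + 11²) = 16 + √(9 + 121) = 16 + √130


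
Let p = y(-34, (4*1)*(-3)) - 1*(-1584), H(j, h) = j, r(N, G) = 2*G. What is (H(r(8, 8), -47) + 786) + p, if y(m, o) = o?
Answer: 2374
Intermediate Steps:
p = 1572 (p = (4*1)*(-3) - 1*(-1584) = 4*(-3) + 1584 = -12 + 1584 = 1572)
(H(r(8, 8), -47) + 786) + p = (2*8 + 786) + 1572 = (16 + 786) + 1572 = 802 + 1572 = 2374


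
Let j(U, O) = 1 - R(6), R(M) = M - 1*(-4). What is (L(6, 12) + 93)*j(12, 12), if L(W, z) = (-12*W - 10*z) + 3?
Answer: 864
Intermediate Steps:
R(M) = 4 + M (R(M) = M + 4 = 4 + M)
L(W, z) = 3 - 12*W - 10*z
j(U, O) = -9 (j(U, O) = 1 - (4 + 6) = 1 - 1*10 = 1 - 10 = -9)
(L(6, 12) + 93)*j(12, 12) = ((3 - 12*6 - 10*12) + 93)*(-9) = ((3 - 72 - 120) + 93)*(-9) = (-189 + 93)*(-9) = -96*(-9) = 864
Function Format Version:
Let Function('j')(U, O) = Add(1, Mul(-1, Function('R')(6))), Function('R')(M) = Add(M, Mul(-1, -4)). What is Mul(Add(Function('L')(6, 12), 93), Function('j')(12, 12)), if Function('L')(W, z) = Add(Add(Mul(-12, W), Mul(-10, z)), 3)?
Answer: 864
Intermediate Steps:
Function('R')(M) = Add(4, M) (Function('R')(M) = Add(M, 4) = Add(4, M))
Function('L')(W, z) = Add(3, Mul(-12, W), Mul(-10, z))
Function('j')(U, O) = -9 (Function('j')(U, O) = Add(1, Mul(-1, Add(4, 6))) = Add(1, Mul(-1, 10)) = Add(1, -10) = -9)
Mul(Add(Function('L')(6, 12), 93), Function('j')(12, 12)) = Mul(Add(Add(3, Mul(-12, 6), Mul(-10, 12)), 93), -9) = Mul(Add(Add(3, -72, -120), 93), -9) = Mul(Add(-189, 93), -9) = Mul(-96, -9) = 864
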